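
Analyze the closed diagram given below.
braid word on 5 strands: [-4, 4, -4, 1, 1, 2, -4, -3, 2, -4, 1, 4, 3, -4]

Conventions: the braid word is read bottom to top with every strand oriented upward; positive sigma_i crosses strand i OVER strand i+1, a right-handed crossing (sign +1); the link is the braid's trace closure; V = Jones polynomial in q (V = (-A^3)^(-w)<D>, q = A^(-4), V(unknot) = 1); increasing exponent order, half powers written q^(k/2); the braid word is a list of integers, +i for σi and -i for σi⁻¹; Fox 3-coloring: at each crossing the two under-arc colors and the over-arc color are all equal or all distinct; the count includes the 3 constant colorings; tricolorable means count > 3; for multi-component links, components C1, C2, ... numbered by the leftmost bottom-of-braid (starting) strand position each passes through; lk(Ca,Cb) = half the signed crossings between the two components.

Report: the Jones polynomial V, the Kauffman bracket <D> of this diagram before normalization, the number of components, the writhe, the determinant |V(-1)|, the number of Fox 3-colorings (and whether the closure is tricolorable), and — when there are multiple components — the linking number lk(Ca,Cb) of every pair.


V = -q^-3 + q^-2 - q^-1 + 3 - q + q^2 - q^3
<D> = -A^-6 + A^-2 - A^2 + 3A^6 - A^10 + A^14 - A^18 (w = +2)
1 component over 14 crossings, w = +2
27 Fox colorings among 3^14, |V(-1)| = 9: tricolorable
why: det 9 = |V(-1)|; divisible by 3, so tricolorable


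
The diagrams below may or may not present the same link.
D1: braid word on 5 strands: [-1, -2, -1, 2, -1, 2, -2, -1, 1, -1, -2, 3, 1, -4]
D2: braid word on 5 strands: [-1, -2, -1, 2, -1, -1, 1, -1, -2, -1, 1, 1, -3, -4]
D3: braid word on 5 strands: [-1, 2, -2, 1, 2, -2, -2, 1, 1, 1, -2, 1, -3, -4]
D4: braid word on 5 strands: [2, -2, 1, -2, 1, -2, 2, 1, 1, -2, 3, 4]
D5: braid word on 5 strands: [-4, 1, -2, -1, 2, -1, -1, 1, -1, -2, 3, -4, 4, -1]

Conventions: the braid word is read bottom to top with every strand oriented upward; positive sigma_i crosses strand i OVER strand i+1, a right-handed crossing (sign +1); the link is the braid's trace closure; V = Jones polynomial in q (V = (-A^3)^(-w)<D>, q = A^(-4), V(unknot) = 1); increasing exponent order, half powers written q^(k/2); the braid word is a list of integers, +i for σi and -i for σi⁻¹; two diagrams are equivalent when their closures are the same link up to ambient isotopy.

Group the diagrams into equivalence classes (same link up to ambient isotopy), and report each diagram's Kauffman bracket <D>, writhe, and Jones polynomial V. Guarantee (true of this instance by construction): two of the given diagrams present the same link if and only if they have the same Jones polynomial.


grouping into links: {D1, D2, D5} | {D3, D4}
V(D1) = -q^-6 + q^-5 - q^-4 + 2q^-3 - q^-2 + q^-1  (w -4, c 14, <D> = A^-8 - A^-4 + 2 - A^4 + A^8 - A^12)
D2 (bracket A^-14 - A^-10 + 2A^-6 - A^-2 + A^2 - A^6; 14 crossings at w = -6): V = -q^-6 + q^-5 - q^-4 + 2q^-3 - q^-2 + q^-1
V(D3) = q^-1 - 1 + 2q - 2q^2 + 2q^3 - 2q^4 + q^5  [14 crossings, <D> = A^-20 - 2A^-16 + 2A^-12 - 2A^-8 + 2A^-4 - 1 + A^4, w = 0]
V(D4) = q^-1 - 1 + 2q - 2q^2 + 2q^3 - 2q^4 + q^5  [12 crossings, <D> = A^-8 - 2A^-4 + 2 - 2A^4 + 2A^8 - A^12 + A^16, w = +4]
V(D5) = -q^-6 + q^-5 - q^-4 + 2q^-3 - q^-2 + q^-1  [14 crossings, <D> = A^-8 - A^-4 + 2 - A^4 + A^8 - A^12, w = -4]
key observation: 2 values of V(q) split the 5 diagrams


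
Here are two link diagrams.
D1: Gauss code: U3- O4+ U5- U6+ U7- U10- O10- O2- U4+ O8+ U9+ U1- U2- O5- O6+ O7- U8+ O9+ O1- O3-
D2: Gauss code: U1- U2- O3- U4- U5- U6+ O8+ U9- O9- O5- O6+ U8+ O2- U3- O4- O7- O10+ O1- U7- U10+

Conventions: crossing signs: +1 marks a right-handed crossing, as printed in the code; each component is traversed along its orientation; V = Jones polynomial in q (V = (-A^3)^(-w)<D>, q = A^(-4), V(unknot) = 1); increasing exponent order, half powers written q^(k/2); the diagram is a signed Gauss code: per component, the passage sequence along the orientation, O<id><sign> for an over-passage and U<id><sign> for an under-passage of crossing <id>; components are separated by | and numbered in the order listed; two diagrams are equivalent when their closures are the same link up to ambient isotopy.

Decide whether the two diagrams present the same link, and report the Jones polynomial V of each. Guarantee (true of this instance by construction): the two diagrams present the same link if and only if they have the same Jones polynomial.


same link: no
V(D1) = q^-2 - q^-1 + 1 - q + q^2  [10 crossings, <D> = A^-14 - A^-10 + A^-6 - A^-2 + A^2, w = -2]
V(D2) = -q^-4 + q^-3 + q^-1  [10 crossings, <D> = A^-8 + 1 - A^4, w = -4]
insight: 2 classes among 2 diagrams; unequal V(q) rules out equality


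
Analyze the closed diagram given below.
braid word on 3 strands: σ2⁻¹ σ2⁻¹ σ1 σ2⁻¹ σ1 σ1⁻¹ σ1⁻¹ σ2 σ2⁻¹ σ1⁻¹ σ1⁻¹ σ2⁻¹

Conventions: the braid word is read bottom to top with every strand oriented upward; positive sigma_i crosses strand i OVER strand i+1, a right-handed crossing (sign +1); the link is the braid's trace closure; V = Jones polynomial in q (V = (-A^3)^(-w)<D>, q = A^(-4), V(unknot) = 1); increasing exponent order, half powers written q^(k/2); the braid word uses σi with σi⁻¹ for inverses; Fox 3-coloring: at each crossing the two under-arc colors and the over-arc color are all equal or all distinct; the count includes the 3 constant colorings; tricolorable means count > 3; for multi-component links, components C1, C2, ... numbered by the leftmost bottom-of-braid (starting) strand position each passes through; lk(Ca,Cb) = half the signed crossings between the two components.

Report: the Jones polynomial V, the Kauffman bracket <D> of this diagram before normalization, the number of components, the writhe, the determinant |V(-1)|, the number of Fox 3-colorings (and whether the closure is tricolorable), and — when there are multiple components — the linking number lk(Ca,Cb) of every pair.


V(q) = -q^-9 + 2q^-8 - 3q^-7 + 3q^-6 - 3q^-5 + 3q^-4 - q^-3 + q^-2
bracket: A^-10 - A^-6 + 3A^-2 - 3A^2 + 3A^6 - 3A^10 + 2A^14 - A^18, w = -6
1 component, writhe -6, over 12 crossings
det 17, colorings 3 of 3^12 — not tricolorable
observation: w = -6 (over 12 crossings) is diagram-only; (-A^3)^(6) removes it from V


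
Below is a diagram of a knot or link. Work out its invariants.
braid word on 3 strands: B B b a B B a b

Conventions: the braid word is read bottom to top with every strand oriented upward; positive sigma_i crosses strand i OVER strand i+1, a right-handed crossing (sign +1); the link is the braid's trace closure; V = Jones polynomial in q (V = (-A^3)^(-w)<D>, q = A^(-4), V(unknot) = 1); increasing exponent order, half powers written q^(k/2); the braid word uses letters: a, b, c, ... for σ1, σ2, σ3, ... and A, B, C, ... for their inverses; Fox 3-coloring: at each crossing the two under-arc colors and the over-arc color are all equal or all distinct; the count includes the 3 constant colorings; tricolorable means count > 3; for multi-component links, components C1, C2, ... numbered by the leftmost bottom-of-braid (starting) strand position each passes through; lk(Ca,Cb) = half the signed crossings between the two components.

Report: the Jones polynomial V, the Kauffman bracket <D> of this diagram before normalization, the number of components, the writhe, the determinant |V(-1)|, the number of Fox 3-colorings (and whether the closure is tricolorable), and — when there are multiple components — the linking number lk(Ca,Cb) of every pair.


V = q^-2 + 2 + q^2
<D> = A^-8 + 2 + A^8 (w = 0)
3 components over 8 crossings, w = 0
lk(C1,C2): -1
lk(C1,C3) = +1
linking number lk(C2,C3) = 0
3 Fox colorings among 3^8, |V(-1)| = 4: not tricolorable
why: |V(-1)| = 4: so not tricolorable, since 3 does not divide 4


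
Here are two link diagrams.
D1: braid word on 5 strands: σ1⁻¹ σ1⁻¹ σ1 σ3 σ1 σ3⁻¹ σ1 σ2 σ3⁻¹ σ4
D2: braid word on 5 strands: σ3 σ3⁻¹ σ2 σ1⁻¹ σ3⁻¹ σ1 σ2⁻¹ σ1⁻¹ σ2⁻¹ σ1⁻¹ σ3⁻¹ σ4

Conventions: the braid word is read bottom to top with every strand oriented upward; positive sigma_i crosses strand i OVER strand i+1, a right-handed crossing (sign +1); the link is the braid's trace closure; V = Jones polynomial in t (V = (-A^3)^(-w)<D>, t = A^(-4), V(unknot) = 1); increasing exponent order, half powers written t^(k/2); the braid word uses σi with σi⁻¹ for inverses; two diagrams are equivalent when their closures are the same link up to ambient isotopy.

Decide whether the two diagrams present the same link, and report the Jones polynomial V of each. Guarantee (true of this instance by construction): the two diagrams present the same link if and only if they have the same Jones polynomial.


same link: no
V(D1) = 1  [10 crossings, <D> = A^6, w = +2]
V(D2) = -t^-6 + t^-5 - t^-4 + 2t^-3 - t^-2 + t^-1  (w -4, c 12, <D> = A^-8 - A^-4 + 2 - A^4 + A^8 - A^12)
note: 2 classes among 2 diagrams; unequal V(t) rules out equality


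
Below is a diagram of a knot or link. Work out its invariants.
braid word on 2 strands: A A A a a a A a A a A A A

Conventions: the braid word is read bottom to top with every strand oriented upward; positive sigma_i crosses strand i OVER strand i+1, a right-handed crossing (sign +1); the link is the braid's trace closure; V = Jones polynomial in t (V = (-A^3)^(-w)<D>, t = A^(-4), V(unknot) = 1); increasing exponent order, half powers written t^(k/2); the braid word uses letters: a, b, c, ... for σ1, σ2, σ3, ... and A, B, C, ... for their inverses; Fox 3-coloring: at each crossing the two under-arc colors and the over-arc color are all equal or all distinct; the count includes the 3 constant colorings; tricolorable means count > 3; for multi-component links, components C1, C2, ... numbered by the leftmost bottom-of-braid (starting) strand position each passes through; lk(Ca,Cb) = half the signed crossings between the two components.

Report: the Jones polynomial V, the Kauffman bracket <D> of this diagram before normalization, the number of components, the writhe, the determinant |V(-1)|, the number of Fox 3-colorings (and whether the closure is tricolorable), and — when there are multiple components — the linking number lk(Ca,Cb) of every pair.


V(t) = -t^-4 + t^-3 + t^-1
bracket: -A^-5 - A^3 + A^7, w = -3
1 component, writhe -3, over 13 crossings
det 3, colorings 9 of 3^13 — tricolorable
observation: the word shrinks to σ1⁻¹ σ1⁻¹ σ1⁻¹ after cancelling


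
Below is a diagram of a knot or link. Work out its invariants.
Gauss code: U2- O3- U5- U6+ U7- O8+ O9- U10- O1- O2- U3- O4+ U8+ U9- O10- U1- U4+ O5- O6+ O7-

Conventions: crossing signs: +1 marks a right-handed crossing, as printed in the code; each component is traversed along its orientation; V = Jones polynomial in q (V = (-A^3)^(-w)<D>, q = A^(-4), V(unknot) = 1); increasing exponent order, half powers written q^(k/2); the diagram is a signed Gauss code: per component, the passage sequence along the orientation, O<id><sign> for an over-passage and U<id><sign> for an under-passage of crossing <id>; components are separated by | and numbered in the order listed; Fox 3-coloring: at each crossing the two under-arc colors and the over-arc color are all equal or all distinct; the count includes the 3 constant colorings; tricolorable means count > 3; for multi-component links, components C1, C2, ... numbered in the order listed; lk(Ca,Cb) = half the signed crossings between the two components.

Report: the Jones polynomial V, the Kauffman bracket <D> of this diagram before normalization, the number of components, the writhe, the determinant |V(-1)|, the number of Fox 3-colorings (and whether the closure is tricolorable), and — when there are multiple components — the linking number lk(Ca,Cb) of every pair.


V = -q^-6 + q^-5 - q^-4 + 2q^-3 - q^-2 + q^-1
<D> = A^-8 - A^-4 + 2 - A^4 + A^8 - A^12 (w = -4)
1 component over 10 crossings, w = -4
3 Fox colorings among 3^10, |V(-1)| = 7: not tricolorable
why: w = -4 (over 10 crossings) is diagram-only; (-A^3)^(4) removes it from V


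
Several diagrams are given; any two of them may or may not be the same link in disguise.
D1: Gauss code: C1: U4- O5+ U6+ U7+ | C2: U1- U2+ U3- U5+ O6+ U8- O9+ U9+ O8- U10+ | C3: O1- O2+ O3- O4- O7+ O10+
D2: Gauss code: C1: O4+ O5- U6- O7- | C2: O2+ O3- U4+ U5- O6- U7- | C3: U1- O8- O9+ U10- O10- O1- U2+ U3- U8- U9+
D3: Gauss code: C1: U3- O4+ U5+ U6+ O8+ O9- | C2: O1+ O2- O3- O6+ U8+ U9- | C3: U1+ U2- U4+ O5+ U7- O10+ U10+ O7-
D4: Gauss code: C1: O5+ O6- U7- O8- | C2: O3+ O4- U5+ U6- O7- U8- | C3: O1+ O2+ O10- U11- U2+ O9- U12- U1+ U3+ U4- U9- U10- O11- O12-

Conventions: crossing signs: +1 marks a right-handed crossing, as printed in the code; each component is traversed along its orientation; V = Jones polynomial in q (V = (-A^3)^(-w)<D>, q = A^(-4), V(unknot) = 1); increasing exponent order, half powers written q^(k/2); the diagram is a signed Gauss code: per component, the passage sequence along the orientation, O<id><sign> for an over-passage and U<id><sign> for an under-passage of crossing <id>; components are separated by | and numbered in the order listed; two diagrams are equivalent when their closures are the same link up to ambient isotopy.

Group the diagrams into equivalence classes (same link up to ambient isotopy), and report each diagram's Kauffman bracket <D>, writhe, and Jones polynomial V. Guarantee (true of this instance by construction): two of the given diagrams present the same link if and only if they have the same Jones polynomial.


grouping into links: {D1, D3} | {D2, D4}
V(D1) = 1 + q + q^2 + q^3  (w +2, c 10, <D> = A^-6 + A^-2 + A^2 + A^6)
V(D2) = q^-3 + q^-2 + q^-1 + 1  [10 crossings, <D> = A^-12 + A^-8 + A^-4 + 1, w = -4]
V(D3) = 1 + q + q^2 + q^3  [10 crossings, <D> = A^-6 + A^-2 + A^2 + A^6, w = +2]
D4 (bracket A^-12 + A^-8 + A^-4 + 1; 12 crossings at w = -4): V = q^-3 + q^-2 + q^-1 + 1
key observation: comparing 4 Jones polynomials yields 2 groups


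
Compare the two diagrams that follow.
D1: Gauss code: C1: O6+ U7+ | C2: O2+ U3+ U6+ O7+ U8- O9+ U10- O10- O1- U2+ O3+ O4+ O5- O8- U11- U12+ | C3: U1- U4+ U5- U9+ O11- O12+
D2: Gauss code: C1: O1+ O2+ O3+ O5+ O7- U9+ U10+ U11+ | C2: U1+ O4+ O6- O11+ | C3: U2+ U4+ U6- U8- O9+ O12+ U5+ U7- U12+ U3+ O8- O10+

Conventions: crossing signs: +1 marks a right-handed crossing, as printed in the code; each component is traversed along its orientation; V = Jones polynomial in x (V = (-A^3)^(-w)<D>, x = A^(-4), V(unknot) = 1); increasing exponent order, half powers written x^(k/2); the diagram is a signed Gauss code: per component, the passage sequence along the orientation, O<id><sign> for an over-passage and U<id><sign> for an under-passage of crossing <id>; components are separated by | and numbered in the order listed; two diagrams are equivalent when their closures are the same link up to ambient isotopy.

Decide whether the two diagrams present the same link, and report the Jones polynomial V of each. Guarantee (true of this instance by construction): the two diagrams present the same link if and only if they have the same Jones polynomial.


equivalent: no
D1 (bracket A^-6 + A^-2 + A^2 + A^6; 12 crossings at w = +2): V = 1 + x + x^2 + x^3
D2 (bracket A^-10 + 2A^-2 - A^2 + 2A^6 - A^10 + A^14; 12 crossings at w = +6): V = x - x^2 + 2x^3 - x^4 + 2x^5 + x^7
key observation: 2 classes among 2 diagrams; unequal V(x) rules out equality


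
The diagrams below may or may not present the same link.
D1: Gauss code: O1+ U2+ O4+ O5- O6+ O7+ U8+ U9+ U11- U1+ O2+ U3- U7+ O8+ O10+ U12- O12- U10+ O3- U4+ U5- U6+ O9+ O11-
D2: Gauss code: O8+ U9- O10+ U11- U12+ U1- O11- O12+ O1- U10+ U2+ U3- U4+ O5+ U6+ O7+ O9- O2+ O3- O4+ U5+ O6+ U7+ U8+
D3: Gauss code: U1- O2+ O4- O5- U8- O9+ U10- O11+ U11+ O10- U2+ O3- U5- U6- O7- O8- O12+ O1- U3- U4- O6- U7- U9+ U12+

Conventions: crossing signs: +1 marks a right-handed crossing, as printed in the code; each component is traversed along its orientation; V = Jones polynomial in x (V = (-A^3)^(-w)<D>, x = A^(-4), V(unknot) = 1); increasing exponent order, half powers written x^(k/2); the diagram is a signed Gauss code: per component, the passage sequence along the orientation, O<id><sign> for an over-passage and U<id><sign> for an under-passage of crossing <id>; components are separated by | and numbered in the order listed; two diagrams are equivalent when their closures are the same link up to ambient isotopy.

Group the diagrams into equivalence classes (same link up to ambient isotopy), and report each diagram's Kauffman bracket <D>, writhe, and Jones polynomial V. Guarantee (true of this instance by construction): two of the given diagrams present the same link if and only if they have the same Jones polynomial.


classes: {D1} | {D2} | {D3}
V(D1) = x - x^2 + 2x^3 - x^4 + x^5 - x^6  [12 crossings, <D> = -A^-12 + A^-8 - A^-4 + 2 - A^4 + A^8, w = +4]
V(D2) = x + x^3 - x^4  (w +4, c 12, <D> = -A^-4 + 1 + A^8)
V(D3) = -x^-6 + x^-5 - x^-4 + 2x^-3 - x^-2 + x^-1  (w -4, c 12, <D> = A^-8 - A^-4 + 2 - A^4 + A^8 - A^12)
insight: comparing 3 Jones polynomials yields 3 groups


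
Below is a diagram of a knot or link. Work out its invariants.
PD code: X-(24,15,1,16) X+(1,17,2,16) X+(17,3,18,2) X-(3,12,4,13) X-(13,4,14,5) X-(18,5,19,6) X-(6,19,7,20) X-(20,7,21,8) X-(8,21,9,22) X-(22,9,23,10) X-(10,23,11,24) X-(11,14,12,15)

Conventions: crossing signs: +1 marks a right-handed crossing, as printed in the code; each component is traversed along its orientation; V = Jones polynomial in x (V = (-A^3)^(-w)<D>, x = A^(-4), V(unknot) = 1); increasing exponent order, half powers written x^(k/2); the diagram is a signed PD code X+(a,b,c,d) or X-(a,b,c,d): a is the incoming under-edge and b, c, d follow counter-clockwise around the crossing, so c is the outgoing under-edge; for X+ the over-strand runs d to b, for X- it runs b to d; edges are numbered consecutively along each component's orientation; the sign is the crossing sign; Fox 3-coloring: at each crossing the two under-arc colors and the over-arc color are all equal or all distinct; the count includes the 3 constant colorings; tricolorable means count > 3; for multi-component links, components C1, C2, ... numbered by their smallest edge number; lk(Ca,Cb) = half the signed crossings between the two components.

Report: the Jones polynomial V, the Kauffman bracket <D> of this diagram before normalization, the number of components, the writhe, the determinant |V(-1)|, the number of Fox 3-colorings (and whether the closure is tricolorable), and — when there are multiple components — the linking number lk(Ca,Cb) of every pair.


V = -x^-12 + 2x^-11 - 3x^-10 + 4x^-9 - 5x^-8 + 4x^-7 - 3x^-6 + 3x^-5 - x^-4 + x^-3
<D> = A^-12 - A^-8 + 3A^-4 - 3 + 4A^4 - 5A^8 + 4A^12 - 3A^16 + 2A^20 - A^24 (w = -8)
1 component over 12 crossings, w = -8
9 Fox colorings among 3^12, |V(-1)| = 27: tricolorable
why: w = -8 shifts under R1 moves; the (-A^3)^(8) factor cancels that in V


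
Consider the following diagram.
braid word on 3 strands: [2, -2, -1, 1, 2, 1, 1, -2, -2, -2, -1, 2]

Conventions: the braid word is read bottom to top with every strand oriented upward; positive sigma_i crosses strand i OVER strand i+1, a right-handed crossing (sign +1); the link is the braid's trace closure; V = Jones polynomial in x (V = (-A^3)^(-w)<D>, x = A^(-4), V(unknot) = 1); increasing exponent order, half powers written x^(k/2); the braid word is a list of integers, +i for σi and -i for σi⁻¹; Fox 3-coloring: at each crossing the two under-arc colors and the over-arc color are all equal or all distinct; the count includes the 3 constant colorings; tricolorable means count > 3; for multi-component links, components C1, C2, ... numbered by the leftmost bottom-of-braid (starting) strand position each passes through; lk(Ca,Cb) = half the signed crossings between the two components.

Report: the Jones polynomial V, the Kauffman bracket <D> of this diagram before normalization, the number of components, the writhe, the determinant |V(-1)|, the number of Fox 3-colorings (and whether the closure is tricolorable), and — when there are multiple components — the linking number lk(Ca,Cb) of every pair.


V = -x^-3 + 2x^-2 - 2x^-1 + 3 - 2x + 2x^2 - x^3
<D> = -A^-12 + 2A^-8 - 2A^-4 + 3 - 2A^4 + 2A^8 - A^12 (w = 0)
1 component over 12 crossings, w = 0
3 Fox colorings among 3^12, |V(-1)| = 13: not tricolorable
why: free reduction leaves σ2 σ1 σ1 σ2⁻¹ σ2⁻¹ σ2⁻¹ σ1⁻¹ σ2 of the original 12 letters


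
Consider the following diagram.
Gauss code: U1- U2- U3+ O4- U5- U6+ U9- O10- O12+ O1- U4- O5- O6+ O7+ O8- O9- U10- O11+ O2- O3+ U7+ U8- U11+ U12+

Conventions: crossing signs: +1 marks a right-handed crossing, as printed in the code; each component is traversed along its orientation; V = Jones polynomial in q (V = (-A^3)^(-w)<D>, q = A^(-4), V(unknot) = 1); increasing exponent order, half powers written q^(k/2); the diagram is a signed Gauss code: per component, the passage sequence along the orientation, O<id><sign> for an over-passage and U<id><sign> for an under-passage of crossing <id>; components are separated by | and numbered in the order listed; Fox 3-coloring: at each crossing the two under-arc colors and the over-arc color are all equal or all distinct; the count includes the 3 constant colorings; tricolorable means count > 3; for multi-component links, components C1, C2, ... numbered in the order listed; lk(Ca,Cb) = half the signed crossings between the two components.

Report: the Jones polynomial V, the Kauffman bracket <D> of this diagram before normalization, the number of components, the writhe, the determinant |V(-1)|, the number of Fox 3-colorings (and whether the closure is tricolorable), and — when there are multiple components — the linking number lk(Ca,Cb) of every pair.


V(q) = -q^-4 + q^-3 + q^-1
bracket: A^-2 + A^6 - A^10, w = -2
1 component, writhe -2, over 12 crossings
det 3, colorings 9 of 3^12 — tricolorable
observation: V spans 3 powers of q: at least 3 crossings in any diagram


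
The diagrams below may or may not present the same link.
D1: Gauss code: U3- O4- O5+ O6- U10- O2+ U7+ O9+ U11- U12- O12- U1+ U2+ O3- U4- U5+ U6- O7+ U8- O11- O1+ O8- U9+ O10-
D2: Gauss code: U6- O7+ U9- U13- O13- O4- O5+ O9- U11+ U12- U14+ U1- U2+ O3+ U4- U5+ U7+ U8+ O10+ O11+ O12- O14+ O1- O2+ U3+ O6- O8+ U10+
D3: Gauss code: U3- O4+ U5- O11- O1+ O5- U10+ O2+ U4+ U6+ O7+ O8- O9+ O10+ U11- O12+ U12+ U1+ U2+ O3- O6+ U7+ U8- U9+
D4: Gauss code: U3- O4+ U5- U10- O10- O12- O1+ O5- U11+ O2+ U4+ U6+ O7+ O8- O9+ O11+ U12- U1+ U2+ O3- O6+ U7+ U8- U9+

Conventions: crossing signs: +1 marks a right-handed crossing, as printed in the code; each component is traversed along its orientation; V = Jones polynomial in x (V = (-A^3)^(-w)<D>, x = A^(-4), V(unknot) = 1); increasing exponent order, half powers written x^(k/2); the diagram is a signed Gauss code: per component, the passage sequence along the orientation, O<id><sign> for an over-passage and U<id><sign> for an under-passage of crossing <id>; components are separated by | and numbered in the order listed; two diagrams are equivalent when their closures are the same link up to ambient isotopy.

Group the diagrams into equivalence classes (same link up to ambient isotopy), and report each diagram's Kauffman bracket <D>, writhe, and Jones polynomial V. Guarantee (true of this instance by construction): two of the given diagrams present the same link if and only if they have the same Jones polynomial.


grouping into links: {D1} | {D2, D3, D4}
V(D1) = -x^-3 + 2x^-2 - 2x^-1 + 3 - 2x + 2x^2 - x^3  (w -2, c 12, <D> = -A^-18 + 2A^-14 - 2A^-10 + 3A^-6 - 2A^-2 + 2A^2 - A^6)
D2 (bracket -A^-18 + A^-14 - A^-10 + 2A^-6 - A^-2 + A^2; 14 crossings at w = +2): V = x - x^2 + 2x^3 - x^4 + x^5 - x^6
D3 (bracket -A^-12 + A^-8 - A^-4 + 2 - A^4 + A^8; 12 crossings at w = +4): V = x - x^2 + 2x^3 - x^4 + x^5 - x^6
V(D4) = x - x^2 + 2x^3 - x^4 + x^5 - x^6  (w +2, c 12, <D> = -A^-18 + A^-14 - A^-10 + 2A^-6 - A^-2 + A^2)
why: 2 values of V(x) split the 4 diagrams


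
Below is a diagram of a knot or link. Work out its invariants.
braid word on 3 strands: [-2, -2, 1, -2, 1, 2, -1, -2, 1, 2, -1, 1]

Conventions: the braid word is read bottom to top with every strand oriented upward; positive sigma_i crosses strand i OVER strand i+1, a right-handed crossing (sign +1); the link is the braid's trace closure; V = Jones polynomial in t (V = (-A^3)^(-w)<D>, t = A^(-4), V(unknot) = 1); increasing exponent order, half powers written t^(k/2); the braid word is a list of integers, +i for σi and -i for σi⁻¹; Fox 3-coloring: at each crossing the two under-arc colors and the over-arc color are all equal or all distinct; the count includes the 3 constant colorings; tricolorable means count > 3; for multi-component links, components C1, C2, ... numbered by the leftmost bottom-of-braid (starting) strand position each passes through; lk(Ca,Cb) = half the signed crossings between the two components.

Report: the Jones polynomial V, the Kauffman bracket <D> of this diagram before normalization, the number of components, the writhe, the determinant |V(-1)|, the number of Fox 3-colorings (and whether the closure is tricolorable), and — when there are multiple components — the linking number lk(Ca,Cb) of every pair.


V(t) = -t^-3 + 2t^-2 - 2t^-1 + 3 - 2t + 2t^2 - t^3
bracket: -A^-12 + 2A^-8 - 2A^-4 + 3 - 2A^4 + 2A^8 - A^12, w = 0
1 component, writhe 0, over 12 crossings
det 13, colorings 3 of 3^12 — not tricolorable
observation: |V(-1)| = 13: so not tricolorable, since 3 does not divide 13


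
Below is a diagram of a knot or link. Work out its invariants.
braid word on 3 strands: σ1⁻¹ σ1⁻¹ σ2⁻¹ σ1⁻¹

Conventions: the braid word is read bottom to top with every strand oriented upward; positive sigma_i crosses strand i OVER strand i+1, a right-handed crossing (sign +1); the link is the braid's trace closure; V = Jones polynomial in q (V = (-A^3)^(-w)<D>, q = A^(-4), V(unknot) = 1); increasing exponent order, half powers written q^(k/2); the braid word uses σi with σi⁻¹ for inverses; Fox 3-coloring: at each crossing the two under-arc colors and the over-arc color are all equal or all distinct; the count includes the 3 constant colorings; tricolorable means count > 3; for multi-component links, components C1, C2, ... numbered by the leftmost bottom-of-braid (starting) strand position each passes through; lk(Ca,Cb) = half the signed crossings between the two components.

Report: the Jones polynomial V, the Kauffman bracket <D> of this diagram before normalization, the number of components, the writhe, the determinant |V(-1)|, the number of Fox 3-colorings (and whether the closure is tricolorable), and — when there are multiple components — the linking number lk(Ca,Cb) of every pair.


V(q) = -q^-4 + q^-3 + q^-1
bracket: A^-8 + 1 - A^4, w = -4
1 component, writhe -4, over 4 crossings
det 3, colorings 9 of 3^4 — tricolorable
observation: det 3 = |V(-1)|; divisible by 3, so tricolorable


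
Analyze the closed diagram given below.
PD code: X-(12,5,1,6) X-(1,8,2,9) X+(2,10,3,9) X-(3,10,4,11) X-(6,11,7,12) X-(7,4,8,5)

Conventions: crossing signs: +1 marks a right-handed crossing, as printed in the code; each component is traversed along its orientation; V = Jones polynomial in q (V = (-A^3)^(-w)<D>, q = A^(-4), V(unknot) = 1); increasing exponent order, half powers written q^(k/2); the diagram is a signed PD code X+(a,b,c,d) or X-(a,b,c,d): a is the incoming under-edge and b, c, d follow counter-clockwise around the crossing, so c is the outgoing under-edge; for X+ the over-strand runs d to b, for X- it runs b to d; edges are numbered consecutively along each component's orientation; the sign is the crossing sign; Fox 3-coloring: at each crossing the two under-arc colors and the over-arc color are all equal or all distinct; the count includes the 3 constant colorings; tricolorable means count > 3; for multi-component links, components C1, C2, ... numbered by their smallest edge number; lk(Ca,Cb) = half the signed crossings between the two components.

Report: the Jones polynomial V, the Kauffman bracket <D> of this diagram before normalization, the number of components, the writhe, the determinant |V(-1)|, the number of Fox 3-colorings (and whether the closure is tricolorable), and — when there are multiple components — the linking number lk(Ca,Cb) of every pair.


Jones polynomial: V(q) = -q^-4 + q^-3 + q^-1
<D> = A^-8 + 1 - A^4; writhe -4
components 1, writhe -4 (6 crossings)
3-colorings: 9 of 3^6, det 3 — tricolorable
note: w = -4 shifts under R1 moves; the (-A^3)^(4) factor cancels that in V


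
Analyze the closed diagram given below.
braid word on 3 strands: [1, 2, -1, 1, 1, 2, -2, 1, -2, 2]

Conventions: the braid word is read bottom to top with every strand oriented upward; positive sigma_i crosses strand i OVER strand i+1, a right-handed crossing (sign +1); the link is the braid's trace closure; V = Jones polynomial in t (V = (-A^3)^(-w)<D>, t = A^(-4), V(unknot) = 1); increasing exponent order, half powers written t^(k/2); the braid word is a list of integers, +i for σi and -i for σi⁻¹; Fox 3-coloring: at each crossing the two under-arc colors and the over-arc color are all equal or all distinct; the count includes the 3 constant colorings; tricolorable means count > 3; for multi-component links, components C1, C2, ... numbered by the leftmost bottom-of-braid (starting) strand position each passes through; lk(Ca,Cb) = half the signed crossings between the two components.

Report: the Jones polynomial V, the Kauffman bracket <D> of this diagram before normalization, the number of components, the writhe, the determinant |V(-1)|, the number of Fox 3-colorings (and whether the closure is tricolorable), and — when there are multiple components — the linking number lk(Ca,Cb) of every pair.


Jones polynomial: V(t) = t + t^3 - t^4
<D> = -A^-4 + 1 + A^8; writhe +4
components 1, writhe +4 (10 crossings)
3-colorings: 9 of 3^10, det 3 — tricolorable
note: the span of V is 3, forcing >= 3 crossings in any diagram


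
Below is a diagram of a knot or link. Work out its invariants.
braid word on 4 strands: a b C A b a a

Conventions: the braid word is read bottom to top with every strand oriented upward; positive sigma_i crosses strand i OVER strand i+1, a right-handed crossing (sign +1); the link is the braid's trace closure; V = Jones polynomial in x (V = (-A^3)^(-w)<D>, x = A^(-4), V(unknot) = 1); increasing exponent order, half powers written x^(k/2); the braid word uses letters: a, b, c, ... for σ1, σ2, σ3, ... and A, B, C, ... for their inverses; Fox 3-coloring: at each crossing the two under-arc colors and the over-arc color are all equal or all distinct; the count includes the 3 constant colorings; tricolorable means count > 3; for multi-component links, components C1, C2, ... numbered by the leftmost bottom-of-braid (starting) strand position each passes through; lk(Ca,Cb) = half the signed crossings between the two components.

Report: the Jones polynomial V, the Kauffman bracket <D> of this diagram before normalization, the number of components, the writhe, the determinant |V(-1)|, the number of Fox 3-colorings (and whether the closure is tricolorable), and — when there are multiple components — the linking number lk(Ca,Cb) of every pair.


V = x - x^2 + 2x^3 - x^4 + x^5 - x^6
<D> = A^-15 - A^-11 + A^-7 - 2A^-3 + A - A^5 (w = +3)
1 component over 7 crossings, w = +3
3 Fox colorings among 3^7, |V(-1)| = 7: not tricolorable
why: w = +3 (over 7 crossings) is diagram-only; (-A^3)^(-3) removes it from V


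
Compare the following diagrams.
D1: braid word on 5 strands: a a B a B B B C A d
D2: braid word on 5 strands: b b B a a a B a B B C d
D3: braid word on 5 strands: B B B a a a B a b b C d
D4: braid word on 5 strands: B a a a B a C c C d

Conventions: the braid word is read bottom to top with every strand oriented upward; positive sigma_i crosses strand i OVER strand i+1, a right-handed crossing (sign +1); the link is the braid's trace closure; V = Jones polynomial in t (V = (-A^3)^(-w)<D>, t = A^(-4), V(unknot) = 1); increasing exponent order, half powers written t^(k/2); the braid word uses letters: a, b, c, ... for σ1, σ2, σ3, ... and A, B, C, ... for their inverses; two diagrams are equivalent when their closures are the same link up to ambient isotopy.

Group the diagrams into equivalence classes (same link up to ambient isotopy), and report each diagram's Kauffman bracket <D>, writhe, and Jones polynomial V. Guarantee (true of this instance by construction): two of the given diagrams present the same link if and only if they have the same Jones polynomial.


classes: {D1} | {D2, D3, D4}
V(D1) = t^-5 - 2t^-4 + 2t^-3 - 2t^-2 + 2t^-1 - 1 + t  [10 crossings, <D> = A^-10 - A^-6 + 2A^-2 - 2A^2 + 2A^6 - 2A^10 + A^14, w = -2]
V(D2) = t^-1 - 1 + 2t - 2t^2 + 2t^3 - 2t^4 + t^5  (w +2, c 12, <D> = A^-14 - 2A^-10 + 2A^-6 - 2A^-2 + 2A^2 - A^6 + A^10)
V(D3) = t^-1 - 1 + 2t - 2t^2 + 2t^3 - 2t^4 + t^5  [12 crossings, <D> = A^-14 - 2A^-10 + 2A^-6 - 2A^-2 + 2A^2 - A^6 + A^10, w = +2]
V(D4) = t^-1 - 1 + 2t - 2t^2 + 2t^3 - 2t^4 + t^5  (w +2, c 10, <D> = A^-14 - 2A^-10 + 2A^-6 - 2A^-2 + 2A^2 - A^6 + A^10)
note: 2 values of V(t) split the 4 diagrams


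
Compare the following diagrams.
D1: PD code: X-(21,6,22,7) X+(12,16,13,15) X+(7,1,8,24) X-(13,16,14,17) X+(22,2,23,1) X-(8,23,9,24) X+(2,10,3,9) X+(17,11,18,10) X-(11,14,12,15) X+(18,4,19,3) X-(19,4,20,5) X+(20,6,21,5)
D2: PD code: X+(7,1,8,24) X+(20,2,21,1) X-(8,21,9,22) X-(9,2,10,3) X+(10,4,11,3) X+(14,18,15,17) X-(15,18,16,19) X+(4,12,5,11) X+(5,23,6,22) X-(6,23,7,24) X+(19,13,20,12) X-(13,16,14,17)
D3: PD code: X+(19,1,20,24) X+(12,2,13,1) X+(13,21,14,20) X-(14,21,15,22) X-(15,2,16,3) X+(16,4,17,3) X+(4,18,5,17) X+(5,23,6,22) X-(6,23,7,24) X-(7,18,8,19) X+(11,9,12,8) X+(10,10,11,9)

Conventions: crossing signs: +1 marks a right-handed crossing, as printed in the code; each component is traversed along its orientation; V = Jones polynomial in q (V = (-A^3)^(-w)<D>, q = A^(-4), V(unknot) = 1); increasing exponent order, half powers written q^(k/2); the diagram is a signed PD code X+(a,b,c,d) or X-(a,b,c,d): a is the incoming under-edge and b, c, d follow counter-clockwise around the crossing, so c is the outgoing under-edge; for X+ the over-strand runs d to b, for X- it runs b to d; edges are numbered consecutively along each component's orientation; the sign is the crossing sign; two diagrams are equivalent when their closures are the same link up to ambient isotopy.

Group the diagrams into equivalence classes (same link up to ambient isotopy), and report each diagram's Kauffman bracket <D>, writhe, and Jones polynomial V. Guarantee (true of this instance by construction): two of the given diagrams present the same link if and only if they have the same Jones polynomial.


equivalence classes: {D1, D2, D3}
D1 (bracket A^6; 12 crossings at w = +2): V = 1
V(D2) = 1  [12 crossings, <D> = A^6, w = +2]
V(D3) = 1  (w +4, c 12, <D> = A^12)
observation: one V(q) for all 3 diagrams — one class (guaranteed)


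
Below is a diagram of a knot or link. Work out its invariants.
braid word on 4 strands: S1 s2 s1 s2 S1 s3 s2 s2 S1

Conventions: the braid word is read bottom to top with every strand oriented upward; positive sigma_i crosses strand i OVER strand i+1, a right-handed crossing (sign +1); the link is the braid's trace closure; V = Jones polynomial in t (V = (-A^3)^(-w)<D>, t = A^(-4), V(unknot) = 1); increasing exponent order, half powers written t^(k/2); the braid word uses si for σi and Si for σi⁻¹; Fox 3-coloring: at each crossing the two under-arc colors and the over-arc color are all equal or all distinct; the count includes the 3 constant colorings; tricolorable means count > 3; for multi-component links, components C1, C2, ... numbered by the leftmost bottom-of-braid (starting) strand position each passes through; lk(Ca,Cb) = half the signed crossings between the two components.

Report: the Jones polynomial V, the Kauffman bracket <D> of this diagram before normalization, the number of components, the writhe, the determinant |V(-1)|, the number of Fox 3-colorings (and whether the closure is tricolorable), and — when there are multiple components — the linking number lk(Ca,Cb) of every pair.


Jones polynomial: V(t) = t + t^3 - t^4
<D> = A^-7 - A^-3 - A^5; writhe +3
components 1, writhe +3 (9 crossings)
3-colorings: 9 of 3^9, det 3 — tricolorable
note: w = +3 (over 9 crossings) is diagram-only; (-A^3)^(-3) removes it from V


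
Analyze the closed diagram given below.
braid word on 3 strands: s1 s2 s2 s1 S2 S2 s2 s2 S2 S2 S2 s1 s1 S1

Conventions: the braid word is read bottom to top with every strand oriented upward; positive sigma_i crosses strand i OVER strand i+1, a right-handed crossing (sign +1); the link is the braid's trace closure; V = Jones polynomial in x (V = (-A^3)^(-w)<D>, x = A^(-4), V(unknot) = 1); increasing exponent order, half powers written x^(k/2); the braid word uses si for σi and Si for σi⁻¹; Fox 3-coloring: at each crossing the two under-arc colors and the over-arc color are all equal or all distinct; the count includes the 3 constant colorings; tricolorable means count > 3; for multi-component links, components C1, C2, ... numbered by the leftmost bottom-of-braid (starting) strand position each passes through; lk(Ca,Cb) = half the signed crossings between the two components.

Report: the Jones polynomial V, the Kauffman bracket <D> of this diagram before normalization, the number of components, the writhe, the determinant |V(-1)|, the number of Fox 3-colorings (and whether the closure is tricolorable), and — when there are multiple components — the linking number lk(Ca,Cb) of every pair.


V(x) = -x^-1 + 2 - x + 2x^2 - x^3 + x^4 - x^5
bracket: -A^-14 + A^-10 - A^-6 + 2A^-2 - A^2 + 2A^6 - A^10, w = +2
1 component, writhe +2, over 14 crossings
det 9, colorings 9 of 3^14 — tricolorable
observation: |V(-1)| = 9: so tricolorable, since 3 divides 9


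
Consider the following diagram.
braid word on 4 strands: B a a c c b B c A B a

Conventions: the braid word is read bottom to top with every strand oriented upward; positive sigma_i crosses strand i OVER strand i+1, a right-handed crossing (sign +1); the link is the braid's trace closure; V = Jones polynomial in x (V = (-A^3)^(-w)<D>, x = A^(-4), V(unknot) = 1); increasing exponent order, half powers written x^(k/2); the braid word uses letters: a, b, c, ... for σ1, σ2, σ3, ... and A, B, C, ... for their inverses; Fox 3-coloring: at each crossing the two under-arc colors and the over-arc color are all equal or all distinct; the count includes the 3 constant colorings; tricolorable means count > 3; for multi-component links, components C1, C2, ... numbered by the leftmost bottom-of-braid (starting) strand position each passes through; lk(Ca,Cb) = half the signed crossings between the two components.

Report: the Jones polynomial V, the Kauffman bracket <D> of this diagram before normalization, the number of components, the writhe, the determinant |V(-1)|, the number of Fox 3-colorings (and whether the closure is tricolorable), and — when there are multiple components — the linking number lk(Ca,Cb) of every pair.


V = x^-1 - 1 + 2x - 3x^2 + 3x^3 - 2x^4 + 2x^5 - x^6
<D> = A^-15 - 2A^-11 + 2A^-7 - 3A^-3 + 3A - 2A^5 + A^9 - A^13 (w = +3)
1 component over 11 crossings, w = +3
9 Fox colorings among 3^11, |V(-1)| = 15: tricolorable
why: free reduction leaves σ2⁻¹ σ1 σ1 σ3 σ3 σ3 σ1⁻¹ σ2⁻¹ σ1 of the original 11 letters


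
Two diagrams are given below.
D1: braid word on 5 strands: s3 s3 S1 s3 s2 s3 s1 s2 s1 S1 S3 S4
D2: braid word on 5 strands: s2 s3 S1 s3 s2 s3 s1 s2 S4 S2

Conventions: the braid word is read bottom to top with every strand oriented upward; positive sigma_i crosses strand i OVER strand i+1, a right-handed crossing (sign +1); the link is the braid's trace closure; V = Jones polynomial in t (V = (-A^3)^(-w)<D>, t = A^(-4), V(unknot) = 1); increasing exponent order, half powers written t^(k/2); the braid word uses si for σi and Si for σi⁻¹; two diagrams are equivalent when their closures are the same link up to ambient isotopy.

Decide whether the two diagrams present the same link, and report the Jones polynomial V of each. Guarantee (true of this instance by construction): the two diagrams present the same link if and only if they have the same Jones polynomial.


same link: yes
V(D1) = t + t^3 - t^4  [12 crossings, <D> = -A^-4 + 1 + A^8, w = +4]
D2 (bracket -A^-4 + 1 + A^8; 10 crossings at w = +4): V = t + t^3 - t^4
note: from 12 to 10 crossings by R-moves: one link, two diagrams
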